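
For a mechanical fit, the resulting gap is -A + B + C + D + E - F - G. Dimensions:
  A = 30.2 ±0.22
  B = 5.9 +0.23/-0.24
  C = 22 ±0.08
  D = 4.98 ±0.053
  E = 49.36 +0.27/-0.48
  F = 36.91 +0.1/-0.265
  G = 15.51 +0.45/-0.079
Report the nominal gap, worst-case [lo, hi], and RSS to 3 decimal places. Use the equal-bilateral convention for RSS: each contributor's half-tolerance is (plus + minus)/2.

nominal=-0.380 wc=[-2.003,0.817] rss=0.597

Stack each dimension's contribution:
  -A: nom -30.200 → Σnom=-30.200; wc +0.220/-0.220 → slack +0.220/-0.220; half-tol=0.220, Σhalf²=0.048400
  +B: nom +5.900 → Σnom=-24.300; wc +0.230/-0.240 → slack +0.450/-0.460; half-tol=0.235, Σhalf²=0.103625
  +C: nom +22.000 → Σnom=-2.300; wc +0.080/-0.080 → slack +0.530/-0.540; half-tol=0.080, Σhalf²=0.110025
  +D: nom +4.980 → Σnom=2.680; wc +0.053/-0.053 → slack +0.583/-0.593; half-tol=0.053, Σhalf²=0.112834
  +E: nom +49.360 → Σnom=52.040; wc +0.270/-0.480 → slack +0.853/-1.073; half-tol=0.375, Σhalf²=0.253459
  -F: nom -36.910 → Σnom=15.130; wc +0.265/-0.100 → slack +1.118/-1.173; half-tol=0.182, Σhalf²=0.286765
  -G: nom -15.510 → Σnom=-0.380; wc +0.079/-0.450 → slack +1.197/-1.623; half-tol=0.265, Σhalf²=0.356725
Nominal = -0.380. Worst-case = [-0.380 - 1.623, -0.380 + 1.197] = [-2.003, 0.817]. RSS = √0.356725 = 0.597.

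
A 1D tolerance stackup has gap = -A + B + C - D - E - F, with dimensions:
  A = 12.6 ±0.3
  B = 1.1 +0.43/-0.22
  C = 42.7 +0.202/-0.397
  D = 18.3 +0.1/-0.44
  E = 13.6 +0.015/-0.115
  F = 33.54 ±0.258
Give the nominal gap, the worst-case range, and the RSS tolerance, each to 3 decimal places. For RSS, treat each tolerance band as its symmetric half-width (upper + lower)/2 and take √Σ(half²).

Stack each dimension's contribution:
  -A: nom -12.600 → Σnom=-12.600; wc +0.300/-0.300 → slack +0.300/-0.300; half-tol=0.300, Σhalf²=0.090000
  +B: nom +1.100 → Σnom=-11.500; wc +0.430/-0.220 → slack +0.730/-0.520; half-tol=0.325, Σhalf²=0.195625
  +C: nom +42.700 → Σnom=31.200; wc +0.202/-0.397 → slack +0.932/-0.917; half-tol=0.299, Σhalf²=0.285325
  -D: nom -18.300 → Σnom=12.900; wc +0.440/-0.100 → slack +1.372/-1.017; half-tol=0.270, Σhalf²=0.358225
  -E: nom -13.600 → Σnom=-0.700; wc +0.115/-0.015 → slack +1.487/-1.032; half-tol=0.065, Σhalf²=0.362450
  -F: nom -33.540 → Σnom=-34.240; wc +0.258/-0.258 → slack +1.745/-1.290; half-tol=0.258, Σhalf²=0.429014
Nominal = -34.240. Worst-case = [-34.240 - 1.290, -34.240 + 1.745] = [-35.530, -32.495]. RSS = √0.429014 = 0.655.

nominal=-34.240 wc=[-35.530,-32.495] rss=0.655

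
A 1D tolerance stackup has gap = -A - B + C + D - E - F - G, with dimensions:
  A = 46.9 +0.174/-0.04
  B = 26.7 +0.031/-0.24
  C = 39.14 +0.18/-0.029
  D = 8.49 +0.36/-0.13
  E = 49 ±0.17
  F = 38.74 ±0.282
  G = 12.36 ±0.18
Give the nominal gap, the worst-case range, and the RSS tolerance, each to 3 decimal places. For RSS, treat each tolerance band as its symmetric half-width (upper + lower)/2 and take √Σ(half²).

nominal=-126.070 wc=[-127.066,-124.618] rss=0.492

Stack each dimension's contribution:
  -A: nom -46.900 → Σnom=-46.900; wc +0.040/-0.174 → slack +0.040/-0.174; half-tol=0.107, Σhalf²=0.011449
  -B: nom -26.700 → Σnom=-73.600; wc +0.240/-0.031 → slack +0.280/-0.205; half-tol=0.136, Σhalf²=0.029809
  +C: nom +39.140 → Σnom=-34.460; wc +0.180/-0.029 → slack +0.460/-0.234; half-tol=0.104, Σhalf²=0.040730
  +D: nom +8.490 → Σnom=-25.970; wc +0.360/-0.130 → slack +0.820/-0.364; half-tol=0.245, Σhalf²=0.100754
  -E: nom -49.000 → Σnom=-74.970; wc +0.170/-0.170 → slack +0.990/-0.534; half-tol=0.170, Σhalf²=0.129655
  -F: nom -38.740 → Σnom=-113.710; wc +0.282/-0.282 → slack +1.272/-0.816; half-tol=0.282, Σhalf²=0.209178
  -G: nom -12.360 → Σnom=-126.070; wc +0.180/-0.180 → slack +1.452/-0.996; half-tol=0.180, Σhalf²=0.241578
Nominal = -126.070. Worst-case = [-126.070 - 0.996, -126.070 + 1.452] = [-127.066, -124.618]. RSS = √0.241578 = 0.492.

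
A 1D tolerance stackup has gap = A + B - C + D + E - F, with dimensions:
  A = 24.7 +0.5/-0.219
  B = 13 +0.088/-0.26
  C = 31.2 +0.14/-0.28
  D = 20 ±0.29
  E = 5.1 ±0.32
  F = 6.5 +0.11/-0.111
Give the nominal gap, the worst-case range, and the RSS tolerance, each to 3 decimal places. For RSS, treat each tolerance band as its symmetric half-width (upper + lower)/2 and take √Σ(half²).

Stack each dimension's contribution:
  +A: nom +24.700 → Σnom=24.700; wc +0.500/-0.219 → slack +0.500/-0.219; half-tol=0.359, Σhalf²=0.129240
  +B: nom +13.000 → Σnom=37.700; wc +0.088/-0.260 → slack +0.588/-0.479; half-tol=0.174, Σhalf²=0.159516
  -C: nom -31.200 → Σnom=6.500; wc +0.280/-0.140 → slack +0.868/-0.619; half-tol=0.210, Σhalf²=0.203616
  +D: nom +20.000 → Σnom=26.500; wc +0.290/-0.290 → slack +1.158/-0.909; half-tol=0.290, Σhalf²=0.287716
  +E: nom +5.100 → Σnom=31.600; wc +0.320/-0.320 → slack +1.478/-1.229; half-tol=0.320, Σhalf²=0.390116
  -F: nom -6.500 → Σnom=25.100; wc +0.111/-0.110 → slack +1.589/-1.339; half-tol=0.111, Σhalf²=0.402326
Nominal = 25.100. Worst-case = [25.100 - 1.339, 25.100 + 1.589] = [23.761, 26.689]. RSS = √0.402326 = 0.634.

nominal=25.100 wc=[23.761,26.689] rss=0.634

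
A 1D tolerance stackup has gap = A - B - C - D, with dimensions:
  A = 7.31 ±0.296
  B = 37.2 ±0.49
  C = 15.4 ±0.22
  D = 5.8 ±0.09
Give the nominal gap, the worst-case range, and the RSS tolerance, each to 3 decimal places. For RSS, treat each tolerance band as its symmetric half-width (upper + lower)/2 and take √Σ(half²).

Stack each dimension's contribution:
  +A: nom +7.310 → Σnom=7.310; wc +0.296/-0.296 → slack +0.296/-0.296; half-tol=0.296, Σhalf²=0.087616
  -B: nom -37.200 → Σnom=-29.890; wc +0.490/-0.490 → slack +0.786/-0.786; half-tol=0.490, Σhalf²=0.327716
  -C: nom -15.400 → Σnom=-45.290; wc +0.220/-0.220 → slack +1.006/-1.006; half-tol=0.220, Σhalf²=0.376116
  -D: nom -5.800 → Σnom=-51.090; wc +0.090/-0.090 → slack +1.096/-1.096; half-tol=0.090, Σhalf²=0.384216
Nominal = -51.090. Worst-case = [-51.090 - 1.096, -51.090 + 1.096] = [-52.186, -49.994]. RSS = √0.384216 = 0.620.

nominal=-51.090 wc=[-52.186,-49.994] rss=0.620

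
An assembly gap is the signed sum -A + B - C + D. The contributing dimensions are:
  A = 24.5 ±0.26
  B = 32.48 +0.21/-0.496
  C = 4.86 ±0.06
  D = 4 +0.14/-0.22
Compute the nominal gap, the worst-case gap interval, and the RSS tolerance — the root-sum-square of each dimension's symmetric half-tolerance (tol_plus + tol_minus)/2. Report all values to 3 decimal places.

nominal=7.120 wc=[6.084,7.790] rss=0.478

Stack each dimension's contribution:
  -A: nom -24.500 → Σnom=-24.500; wc +0.260/-0.260 → slack +0.260/-0.260; half-tol=0.260, Σhalf²=0.067600
  +B: nom +32.480 → Σnom=7.980; wc +0.210/-0.496 → slack +0.470/-0.756; half-tol=0.353, Σhalf²=0.192209
  -C: nom -4.860 → Σnom=3.120; wc +0.060/-0.060 → slack +0.530/-0.816; half-tol=0.060, Σhalf²=0.195809
  +D: nom +4.000 → Σnom=7.120; wc +0.140/-0.220 → slack +0.670/-1.036; half-tol=0.180, Σhalf²=0.228209
Nominal = 7.120. Worst-case = [7.120 - 1.036, 7.120 + 0.670] = [6.084, 7.790]. RSS = √0.228209 = 0.478.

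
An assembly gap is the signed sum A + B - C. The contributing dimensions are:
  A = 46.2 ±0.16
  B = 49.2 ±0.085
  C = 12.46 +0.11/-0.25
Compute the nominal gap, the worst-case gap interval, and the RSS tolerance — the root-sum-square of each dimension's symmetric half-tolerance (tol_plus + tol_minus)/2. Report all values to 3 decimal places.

Stack each dimension's contribution:
  +A: nom +46.200 → Σnom=46.200; wc +0.160/-0.160 → slack +0.160/-0.160; half-tol=0.160, Σhalf²=0.025600
  +B: nom +49.200 → Σnom=95.400; wc +0.085/-0.085 → slack +0.245/-0.245; half-tol=0.085, Σhalf²=0.032825
  -C: nom -12.460 → Σnom=82.940; wc +0.250/-0.110 → slack +0.495/-0.355; half-tol=0.180, Σhalf²=0.065225
Nominal = 82.940. Worst-case = [82.940 - 0.355, 82.940 + 0.495] = [82.585, 83.435]. RSS = √0.065225 = 0.255.

nominal=82.940 wc=[82.585,83.435] rss=0.255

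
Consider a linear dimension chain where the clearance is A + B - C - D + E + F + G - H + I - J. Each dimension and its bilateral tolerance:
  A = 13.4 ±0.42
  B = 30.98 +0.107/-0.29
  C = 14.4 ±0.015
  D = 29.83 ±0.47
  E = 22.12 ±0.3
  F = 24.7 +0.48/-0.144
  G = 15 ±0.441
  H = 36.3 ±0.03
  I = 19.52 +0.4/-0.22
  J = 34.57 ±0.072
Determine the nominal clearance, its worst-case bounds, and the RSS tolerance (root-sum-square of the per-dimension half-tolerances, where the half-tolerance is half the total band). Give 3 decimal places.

nominal=10.620 wc=[8.218,13.355] rss=0.960

Stack each dimension's contribution:
  +A: nom +13.400 → Σnom=13.400; wc +0.420/-0.420 → slack +0.420/-0.420; half-tol=0.420, Σhalf²=0.176400
  +B: nom +30.980 → Σnom=44.380; wc +0.107/-0.290 → slack +0.527/-0.710; half-tol=0.198, Σhalf²=0.215802
  -C: nom -14.400 → Σnom=29.980; wc +0.015/-0.015 → slack +0.542/-0.725; half-tol=0.015, Σhalf²=0.216027
  -D: nom -29.830 → Σnom=0.150; wc +0.470/-0.470 → slack +1.012/-1.195; half-tol=0.470, Σhalf²=0.436927
  +E: nom +22.120 → Σnom=22.270; wc +0.300/-0.300 → slack +1.312/-1.495; half-tol=0.300, Σhalf²=0.526927
  +F: nom +24.700 → Σnom=46.970; wc +0.480/-0.144 → slack +1.792/-1.639; half-tol=0.312, Σhalf²=0.624271
  +G: nom +15.000 → Σnom=61.970; wc +0.441/-0.441 → slack +2.233/-2.080; half-tol=0.441, Σhalf²=0.818752
  -H: nom -36.300 → Σnom=25.670; wc +0.030/-0.030 → slack +2.263/-2.110; half-tol=0.030, Σhalf²=0.819652
  +I: nom +19.520 → Σnom=45.190; wc +0.400/-0.220 → slack +2.663/-2.330; half-tol=0.310, Σhalf²=0.915752
  -J: nom -34.570 → Σnom=10.620; wc +0.072/-0.072 → slack +2.735/-2.402; half-tol=0.072, Σhalf²=0.920936
Nominal = 10.620. Worst-case = [10.620 - 2.402, 10.620 + 2.735] = [8.218, 13.355]. RSS = √0.920936 = 0.960.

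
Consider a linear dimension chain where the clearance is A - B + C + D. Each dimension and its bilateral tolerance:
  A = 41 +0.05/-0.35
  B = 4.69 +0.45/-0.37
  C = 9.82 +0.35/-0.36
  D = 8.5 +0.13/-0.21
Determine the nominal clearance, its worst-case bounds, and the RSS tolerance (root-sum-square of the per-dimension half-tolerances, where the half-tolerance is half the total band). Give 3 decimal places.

Stack each dimension's contribution:
  +A: nom +41.000 → Σnom=41.000; wc +0.050/-0.350 → slack +0.050/-0.350; half-tol=0.200, Σhalf²=0.040000
  -B: nom -4.690 → Σnom=36.310; wc +0.370/-0.450 → slack +0.420/-0.800; half-tol=0.410, Σhalf²=0.208100
  +C: nom +9.820 → Σnom=46.130; wc +0.350/-0.360 → slack +0.770/-1.160; half-tol=0.355, Σhalf²=0.334125
  +D: nom +8.500 → Σnom=54.630; wc +0.130/-0.210 → slack +0.900/-1.370; half-tol=0.170, Σhalf²=0.363025
Nominal = 54.630. Worst-case = [54.630 - 1.370, 54.630 + 0.900] = [53.260, 55.530]. RSS = √0.363025 = 0.603.

nominal=54.630 wc=[53.260,55.530] rss=0.603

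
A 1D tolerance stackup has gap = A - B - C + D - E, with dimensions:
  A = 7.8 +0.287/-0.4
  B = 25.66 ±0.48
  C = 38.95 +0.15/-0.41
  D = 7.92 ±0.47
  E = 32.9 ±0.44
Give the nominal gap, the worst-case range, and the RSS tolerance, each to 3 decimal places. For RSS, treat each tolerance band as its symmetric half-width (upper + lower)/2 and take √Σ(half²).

Stack each dimension's contribution:
  +A: nom +7.800 → Σnom=7.800; wc +0.287/-0.400 → slack +0.287/-0.400; half-tol=0.344, Σhalf²=0.117992
  -B: nom -25.660 → Σnom=-17.860; wc +0.480/-0.480 → slack +0.767/-0.880; half-tol=0.480, Σhalf²=0.348392
  -C: nom -38.950 → Σnom=-56.810; wc +0.410/-0.150 → slack +1.177/-1.030; half-tol=0.280, Σhalf²=0.426792
  +D: nom +7.920 → Σnom=-48.890; wc +0.470/-0.470 → slack +1.647/-1.500; half-tol=0.470, Σhalf²=0.647692
  -E: nom -32.900 → Σnom=-81.790; wc +0.440/-0.440 → slack +2.087/-1.940; half-tol=0.440, Σhalf²=0.841292
Nominal = -81.790. Worst-case = [-81.790 - 1.940, -81.790 + 2.087] = [-83.730, -79.703]. RSS = √0.841292 = 0.917.

nominal=-81.790 wc=[-83.730,-79.703] rss=0.917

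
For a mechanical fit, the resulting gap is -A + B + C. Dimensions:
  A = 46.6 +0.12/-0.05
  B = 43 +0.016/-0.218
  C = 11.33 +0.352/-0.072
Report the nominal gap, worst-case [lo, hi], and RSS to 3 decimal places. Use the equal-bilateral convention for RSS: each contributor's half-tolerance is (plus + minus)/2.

Stack each dimension's contribution:
  -A: nom -46.600 → Σnom=-46.600; wc +0.050/-0.120 → slack +0.050/-0.120; half-tol=0.085, Σhalf²=0.007225
  +B: nom +43.000 → Σnom=-3.600; wc +0.016/-0.218 → slack +0.066/-0.338; half-tol=0.117, Σhalf²=0.020914
  +C: nom +11.330 → Σnom=7.730; wc +0.352/-0.072 → slack +0.418/-0.410; half-tol=0.212, Σhalf²=0.065858
Nominal = 7.730. Worst-case = [7.730 - 0.410, 7.730 + 0.418] = [7.320, 8.148]. RSS = √0.065858 = 0.257.

nominal=7.730 wc=[7.320,8.148] rss=0.257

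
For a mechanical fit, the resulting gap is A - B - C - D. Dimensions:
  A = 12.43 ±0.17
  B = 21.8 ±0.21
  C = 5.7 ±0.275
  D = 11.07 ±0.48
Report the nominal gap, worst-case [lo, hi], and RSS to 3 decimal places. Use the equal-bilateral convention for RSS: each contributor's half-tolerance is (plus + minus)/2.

Stack each dimension's contribution:
  +A: nom +12.430 → Σnom=12.430; wc +0.170/-0.170 → slack +0.170/-0.170; half-tol=0.170, Σhalf²=0.028900
  -B: nom -21.800 → Σnom=-9.370; wc +0.210/-0.210 → slack +0.380/-0.380; half-tol=0.210, Σhalf²=0.073000
  -C: nom -5.700 → Σnom=-15.070; wc +0.275/-0.275 → slack +0.655/-0.655; half-tol=0.275, Σhalf²=0.148625
  -D: nom -11.070 → Σnom=-26.140; wc +0.480/-0.480 → slack +1.135/-1.135; half-tol=0.480, Σhalf²=0.379025
Nominal = -26.140. Worst-case = [-26.140 - 1.135, -26.140 + 1.135] = [-27.275, -25.005]. RSS = √0.379025 = 0.616.

nominal=-26.140 wc=[-27.275,-25.005] rss=0.616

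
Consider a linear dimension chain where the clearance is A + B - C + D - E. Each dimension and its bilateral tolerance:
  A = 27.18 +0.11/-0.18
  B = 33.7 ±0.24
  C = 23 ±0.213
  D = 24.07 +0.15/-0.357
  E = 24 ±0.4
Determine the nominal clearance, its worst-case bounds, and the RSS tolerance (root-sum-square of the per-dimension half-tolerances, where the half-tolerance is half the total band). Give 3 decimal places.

nominal=37.950 wc=[36.560,39.063] rss=0.590

Stack each dimension's contribution:
  +A: nom +27.180 → Σnom=27.180; wc +0.110/-0.180 → slack +0.110/-0.180; half-tol=0.145, Σhalf²=0.021025
  +B: nom +33.700 → Σnom=60.880; wc +0.240/-0.240 → slack +0.350/-0.420; half-tol=0.240, Σhalf²=0.078625
  -C: nom -23.000 → Σnom=37.880; wc +0.213/-0.213 → slack +0.563/-0.633; half-tol=0.213, Σhalf²=0.123994
  +D: nom +24.070 → Σnom=61.950; wc +0.150/-0.357 → slack +0.713/-0.990; half-tol=0.254, Σhalf²=0.188256
  -E: nom -24.000 → Σnom=37.950; wc +0.400/-0.400 → slack +1.113/-1.390; half-tol=0.400, Σhalf²=0.348256
Nominal = 37.950. Worst-case = [37.950 - 1.390, 37.950 + 1.113] = [36.560, 39.063]. RSS = √0.348256 = 0.590.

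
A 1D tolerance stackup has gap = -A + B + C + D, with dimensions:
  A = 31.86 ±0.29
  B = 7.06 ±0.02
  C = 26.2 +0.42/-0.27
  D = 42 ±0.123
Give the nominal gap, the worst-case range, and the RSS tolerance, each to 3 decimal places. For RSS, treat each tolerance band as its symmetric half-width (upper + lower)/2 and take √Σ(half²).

Stack each dimension's contribution:
  -A: nom -31.860 → Σnom=-31.860; wc +0.290/-0.290 → slack +0.290/-0.290; half-tol=0.290, Σhalf²=0.084100
  +B: nom +7.060 → Σnom=-24.800; wc +0.020/-0.020 → slack +0.310/-0.310; half-tol=0.020, Σhalf²=0.084500
  +C: nom +26.200 → Σnom=1.400; wc +0.420/-0.270 → slack +0.730/-0.580; half-tol=0.345, Σhalf²=0.203525
  +D: nom +42.000 → Σnom=43.400; wc +0.123/-0.123 → slack +0.853/-0.703; half-tol=0.123, Σhalf²=0.218654
Nominal = 43.400. Worst-case = [43.400 - 0.703, 43.400 + 0.853] = [42.697, 44.253]. RSS = √0.218654 = 0.468.

nominal=43.400 wc=[42.697,44.253] rss=0.468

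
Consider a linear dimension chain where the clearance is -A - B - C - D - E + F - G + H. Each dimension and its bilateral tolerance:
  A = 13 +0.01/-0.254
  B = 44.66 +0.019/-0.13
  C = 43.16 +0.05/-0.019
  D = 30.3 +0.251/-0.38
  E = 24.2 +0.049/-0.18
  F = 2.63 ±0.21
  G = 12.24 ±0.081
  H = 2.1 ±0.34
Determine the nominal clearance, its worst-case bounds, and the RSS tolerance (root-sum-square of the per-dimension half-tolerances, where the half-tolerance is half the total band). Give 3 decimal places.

Stack each dimension's contribution:
  -A: nom -13.000 → Σnom=-13.000; wc +0.254/-0.010 → slack +0.254/-0.010; half-tol=0.132, Σhalf²=0.017424
  -B: nom -44.660 → Σnom=-57.660; wc +0.130/-0.019 → slack +0.384/-0.029; half-tol=0.074, Σhalf²=0.022974
  -C: nom -43.160 → Σnom=-100.820; wc +0.019/-0.050 → slack +0.403/-0.079; half-tol=0.035, Σhalf²=0.024165
  -D: nom -30.300 → Σnom=-131.120; wc +0.380/-0.251 → slack +0.783/-0.330; half-tol=0.316, Σhalf²=0.123705
  -E: nom -24.200 → Σnom=-155.320; wc +0.180/-0.049 → slack +0.963/-0.379; half-tol=0.114, Σhalf²=0.136815
  +F: nom +2.630 → Σnom=-152.690; wc +0.210/-0.210 → slack +1.173/-0.589; half-tol=0.210, Σhalf²=0.180915
  -G: nom -12.240 → Σnom=-164.930; wc +0.081/-0.081 → slack +1.254/-0.670; half-tol=0.081, Σhalf²=0.187476
  +H: nom +2.100 → Σnom=-162.830; wc +0.340/-0.340 → slack +1.594/-1.010; half-tol=0.340, Σhalf²=0.303076
Nominal = -162.830. Worst-case = [-162.830 - 1.010, -162.830 + 1.594] = [-163.840, -161.236]. RSS = √0.303076 = 0.551.

nominal=-162.830 wc=[-163.840,-161.236] rss=0.551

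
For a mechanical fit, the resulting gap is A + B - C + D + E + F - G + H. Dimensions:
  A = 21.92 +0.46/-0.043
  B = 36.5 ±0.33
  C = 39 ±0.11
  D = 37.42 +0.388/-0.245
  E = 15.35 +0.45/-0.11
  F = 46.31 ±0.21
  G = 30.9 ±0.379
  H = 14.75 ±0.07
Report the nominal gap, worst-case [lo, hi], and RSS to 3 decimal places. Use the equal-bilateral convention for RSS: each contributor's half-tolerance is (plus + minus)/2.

Stack each dimension's contribution:
  +A: nom +21.920 → Σnom=21.920; wc +0.460/-0.043 → slack +0.460/-0.043; half-tol=0.252, Σhalf²=0.063252
  +B: nom +36.500 → Σnom=58.420; wc +0.330/-0.330 → slack +0.790/-0.373; half-tol=0.330, Σhalf²=0.172152
  -C: nom -39.000 → Σnom=19.420; wc +0.110/-0.110 → slack +0.900/-0.483; half-tol=0.110, Σhalf²=0.184252
  +D: nom +37.420 → Σnom=56.840; wc +0.388/-0.245 → slack +1.288/-0.728; half-tol=0.317, Σhalf²=0.284425
  +E: nom +15.350 → Σnom=72.190; wc +0.450/-0.110 → slack +1.738/-0.838; half-tol=0.280, Σhalf²=0.362825
  +F: nom +46.310 → Σnom=118.500; wc +0.210/-0.210 → slack +1.948/-1.048; half-tol=0.210, Σhalf²=0.406925
  -G: nom -30.900 → Σnom=87.600; wc +0.379/-0.379 → slack +2.327/-1.427; half-tol=0.379, Σhalf²=0.550566
  +H: nom +14.750 → Σnom=102.350; wc +0.070/-0.070 → slack +2.397/-1.497; half-tol=0.070, Σhalf²=0.555466
Nominal = 102.350. Worst-case = [102.350 - 1.497, 102.350 + 2.397] = [100.853, 104.747]. RSS = √0.555466 = 0.745.

nominal=102.350 wc=[100.853,104.747] rss=0.745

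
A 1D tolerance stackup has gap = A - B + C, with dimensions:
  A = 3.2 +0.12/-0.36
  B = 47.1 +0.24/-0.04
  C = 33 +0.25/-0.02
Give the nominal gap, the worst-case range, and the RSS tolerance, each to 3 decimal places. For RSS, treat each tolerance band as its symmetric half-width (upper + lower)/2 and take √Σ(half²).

nominal=-10.900 wc=[-11.520,-10.490] rss=0.309

Stack each dimension's contribution:
  +A: nom +3.200 → Σnom=3.200; wc +0.120/-0.360 → slack +0.120/-0.360; half-tol=0.240, Σhalf²=0.057600
  -B: nom -47.100 → Σnom=-43.900; wc +0.040/-0.240 → slack +0.160/-0.600; half-tol=0.140, Σhalf²=0.077200
  +C: nom +33.000 → Σnom=-10.900; wc +0.250/-0.020 → slack +0.410/-0.620; half-tol=0.135, Σhalf²=0.095425
Nominal = -10.900. Worst-case = [-10.900 - 0.620, -10.900 + 0.410] = [-11.520, -10.490]. RSS = √0.095425 = 0.309.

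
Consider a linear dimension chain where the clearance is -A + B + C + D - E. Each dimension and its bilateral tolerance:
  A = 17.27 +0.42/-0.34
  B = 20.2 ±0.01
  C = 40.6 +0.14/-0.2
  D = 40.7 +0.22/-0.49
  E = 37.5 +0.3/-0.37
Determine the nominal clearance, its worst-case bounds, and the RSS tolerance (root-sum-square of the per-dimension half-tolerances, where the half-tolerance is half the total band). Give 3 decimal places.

Stack each dimension's contribution:
  -A: nom -17.270 → Σnom=-17.270; wc +0.340/-0.420 → slack +0.340/-0.420; half-tol=0.380, Σhalf²=0.144400
  +B: nom +20.200 → Σnom=2.930; wc +0.010/-0.010 → slack +0.350/-0.430; half-tol=0.010, Σhalf²=0.144500
  +C: nom +40.600 → Σnom=43.530; wc +0.140/-0.200 → slack +0.490/-0.630; half-tol=0.170, Σhalf²=0.173400
  +D: nom +40.700 → Σnom=84.230; wc +0.220/-0.490 → slack +0.710/-1.120; half-tol=0.355, Σhalf²=0.299425
  -E: nom -37.500 → Σnom=46.730; wc +0.370/-0.300 → slack +1.080/-1.420; half-tol=0.335, Σhalf²=0.411650
Nominal = 46.730. Worst-case = [46.730 - 1.420, 46.730 + 1.080] = [45.310, 47.810]. RSS = √0.411650 = 0.642.

nominal=46.730 wc=[45.310,47.810] rss=0.642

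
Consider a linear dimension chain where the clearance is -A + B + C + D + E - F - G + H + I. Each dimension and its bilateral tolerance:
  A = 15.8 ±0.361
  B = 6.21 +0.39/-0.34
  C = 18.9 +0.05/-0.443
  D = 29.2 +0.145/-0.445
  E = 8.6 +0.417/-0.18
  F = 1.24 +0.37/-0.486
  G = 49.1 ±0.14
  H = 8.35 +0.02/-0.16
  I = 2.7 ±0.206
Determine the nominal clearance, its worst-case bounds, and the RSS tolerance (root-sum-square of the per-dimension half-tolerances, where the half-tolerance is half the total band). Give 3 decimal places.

nominal=7.820 wc=[5.175,10.035] rss=0.868

Stack each dimension's contribution:
  -A: nom -15.800 → Σnom=-15.800; wc +0.361/-0.361 → slack +0.361/-0.361; half-tol=0.361, Σhalf²=0.130321
  +B: nom +6.210 → Σnom=-9.590; wc +0.390/-0.340 → slack +0.751/-0.701; half-tol=0.365, Σhalf²=0.263546
  +C: nom +18.900 → Σnom=9.310; wc +0.050/-0.443 → slack +0.801/-1.144; half-tol=0.246, Σhalf²=0.324308
  +D: nom +29.200 → Σnom=38.510; wc +0.145/-0.445 → slack +0.946/-1.589; half-tol=0.295, Σhalf²=0.411333
  +E: nom +8.600 → Σnom=47.110; wc +0.417/-0.180 → slack +1.363/-1.769; half-tol=0.298, Σhalf²=0.500436
  -F: nom -1.240 → Σnom=45.870; wc +0.486/-0.370 → slack +1.849/-2.139; half-tol=0.428, Σhalf²=0.683620
  -G: nom -49.100 → Σnom=-3.230; wc +0.140/-0.140 → slack +1.989/-2.279; half-tol=0.140, Σhalf²=0.703219
  +H: nom +8.350 → Σnom=5.120; wc +0.020/-0.160 → slack +2.009/-2.439; half-tol=0.090, Σhalf²=0.711319
  +I: nom +2.700 → Σnom=7.820; wc +0.206/-0.206 → slack +2.215/-2.645; half-tol=0.206, Σhalf²=0.753756
Nominal = 7.820. Worst-case = [7.820 - 2.645, 7.820 + 2.215] = [5.175, 10.035]. RSS = √0.753756 = 0.868.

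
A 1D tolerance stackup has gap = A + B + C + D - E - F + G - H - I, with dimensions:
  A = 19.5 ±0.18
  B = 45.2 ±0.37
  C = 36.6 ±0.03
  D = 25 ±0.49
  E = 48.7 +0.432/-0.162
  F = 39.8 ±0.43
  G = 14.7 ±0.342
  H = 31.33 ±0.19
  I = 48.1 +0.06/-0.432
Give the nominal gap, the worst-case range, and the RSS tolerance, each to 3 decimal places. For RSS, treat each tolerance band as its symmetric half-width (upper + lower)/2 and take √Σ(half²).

Stack each dimension's contribution:
  +A: nom +19.500 → Σnom=19.500; wc +0.180/-0.180 → slack +0.180/-0.180; half-tol=0.180, Σhalf²=0.032400
  +B: nom +45.200 → Σnom=64.700; wc +0.370/-0.370 → slack +0.550/-0.550; half-tol=0.370, Σhalf²=0.169300
  +C: nom +36.600 → Σnom=101.300; wc +0.030/-0.030 → slack +0.580/-0.580; half-tol=0.030, Σhalf²=0.170200
  +D: nom +25.000 → Σnom=126.300; wc +0.490/-0.490 → slack +1.070/-1.070; half-tol=0.490, Σhalf²=0.410300
  -E: nom -48.700 → Σnom=77.600; wc +0.162/-0.432 → slack +1.232/-1.502; half-tol=0.297, Σhalf²=0.498509
  -F: nom -39.800 → Σnom=37.800; wc +0.430/-0.430 → slack +1.662/-1.932; half-tol=0.430, Σhalf²=0.683409
  +G: nom +14.700 → Σnom=52.500; wc +0.342/-0.342 → slack +2.004/-2.274; half-tol=0.342, Σhalf²=0.800373
  -H: nom -31.330 → Σnom=21.170; wc +0.190/-0.190 → slack +2.194/-2.464; half-tol=0.190, Σhalf²=0.836473
  -I: nom -48.100 → Σnom=-26.930; wc +0.432/-0.060 → slack +2.626/-2.524; half-tol=0.246, Σhalf²=0.896989
Nominal = -26.930. Worst-case = [-26.930 - 2.524, -26.930 + 2.626] = [-29.454, -24.304]. RSS = √0.896989 = 0.947.

nominal=-26.930 wc=[-29.454,-24.304] rss=0.947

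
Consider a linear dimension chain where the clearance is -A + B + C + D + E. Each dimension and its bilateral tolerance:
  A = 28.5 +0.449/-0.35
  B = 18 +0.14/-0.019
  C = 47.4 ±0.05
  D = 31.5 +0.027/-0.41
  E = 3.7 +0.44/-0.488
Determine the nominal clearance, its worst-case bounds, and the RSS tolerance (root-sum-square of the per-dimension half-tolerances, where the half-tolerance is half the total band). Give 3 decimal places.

Stack each dimension's contribution:
  -A: nom -28.500 → Σnom=-28.500; wc +0.350/-0.449 → slack +0.350/-0.449; half-tol=0.399, Σhalf²=0.159600
  +B: nom +18.000 → Σnom=-10.500; wc +0.140/-0.019 → slack +0.490/-0.468; half-tol=0.080, Σhalf²=0.165920
  +C: nom +47.400 → Σnom=36.900; wc +0.050/-0.050 → slack +0.540/-0.518; half-tol=0.050, Σhalf²=0.168420
  +D: nom +31.500 → Σnom=68.400; wc +0.027/-0.410 → slack +0.567/-0.928; half-tol=0.218, Σhalf²=0.216163
  +E: nom +3.700 → Σnom=72.100; wc +0.440/-0.488 → slack +1.007/-1.416; half-tol=0.464, Σhalf²=0.431459
Nominal = 72.100. Worst-case = [72.100 - 1.416, 72.100 + 1.007] = [70.684, 73.107]. RSS = √0.431459 = 0.657.

nominal=72.100 wc=[70.684,73.107] rss=0.657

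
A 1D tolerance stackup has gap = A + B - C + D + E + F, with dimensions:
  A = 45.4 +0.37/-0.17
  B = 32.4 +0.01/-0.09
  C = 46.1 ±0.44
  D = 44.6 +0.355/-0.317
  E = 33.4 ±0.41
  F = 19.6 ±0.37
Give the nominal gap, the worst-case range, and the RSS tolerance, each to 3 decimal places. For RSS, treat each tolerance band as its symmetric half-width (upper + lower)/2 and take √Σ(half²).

Stack each dimension's contribution:
  +A: nom +45.400 → Σnom=45.400; wc +0.370/-0.170 → slack +0.370/-0.170; half-tol=0.270, Σhalf²=0.072900
  +B: nom +32.400 → Σnom=77.800; wc +0.010/-0.090 → slack +0.380/-0.260; half-tol=0.050, Σhalf²=0.075400
  -C: nom -46.100 → Σnom=31.700; wc +0.440/-0.440 → slack +0.820/-0.700; half-tol=0.440, Σhalf²=0.269000
  +D: nom +44.600 → Σnom=76.300; wc +0.355/-0.317 → slack +1.175/-1.017; half-tol=0.336, Σhalf²=0.381896
  +E: nom +33.400 → Σnom=109.700; wc +0.410/-0.410 → slack +1.585/-1.427; half-tol=0.410, Σhalf²=0.549996
  +F: nom +19.600 → Σnom=129.300; wc +0.370/-0.370 → slack +1.955/-1.797; half-tol=0.370, Σhalf²=0.686896
Nominal = 129.300. Worst-case = [129.300 - 1.797, 129.300 + 1.955] = [127.503, 131.255]. RSS = √0.686896 = 0.829.

nominal=129.300 wc=[127.503,131.255] rss=0.829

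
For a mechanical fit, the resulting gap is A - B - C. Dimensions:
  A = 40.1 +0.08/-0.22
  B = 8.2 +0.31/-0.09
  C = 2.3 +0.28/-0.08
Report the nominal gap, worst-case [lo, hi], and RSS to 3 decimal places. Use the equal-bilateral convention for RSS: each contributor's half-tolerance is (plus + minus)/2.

Stack each dimension's contribution:
  +A: nom +40.100 → Σnom=40.100; wc +0.080/-0.220 → slack +0.080/-0.220; half-tol=0.150, Σhalf²=0.022500
  -B: nom -8.200 → Σnom=31.900; wc +0.090/-0.310 → slack +0.170/-0.530; half-tol=0.200, Σhalf²=0.062500
  -C: nom -2.300 → Σnom=29.600; wc +0.080/-0.280 → slack +0.250/-0.810; half-tol=0.180, Σhalf²=0.094900
Nominal = 29.600. Worst-case = [29.600 - 0.810, 29.600 + 0.250] = [28.790, 29.850]. RSS = √0.094900 = 0.308.

nominal=29.600 wc=[28.790,29.850] rss=0.308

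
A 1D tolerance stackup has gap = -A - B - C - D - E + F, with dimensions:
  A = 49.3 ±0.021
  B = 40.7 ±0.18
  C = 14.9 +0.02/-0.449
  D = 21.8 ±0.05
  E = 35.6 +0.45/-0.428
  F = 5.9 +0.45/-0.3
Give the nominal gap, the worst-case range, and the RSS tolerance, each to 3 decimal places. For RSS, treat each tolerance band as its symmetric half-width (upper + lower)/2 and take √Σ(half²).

nominal=-156.400 wc=[-157.421,-154.822] rss=0.651

Stack each dimension's contribution:
  -A: nom -49.300 → Σnom=-49.300; wc +0.021/-0.021 → slack +0.021/-0.021; half-tol=0.021, Σhalf²=0.000441
  -B: nom -40.700 → Σnom=-90.000; wc +0.180/-0.180 → slack +0.201/-0.201; half-tol=0.180, Σhalf²=0.032841
  -C: nom -14.900 → Σnom=-104.900; wc +0.449/-0.020 → slack +0.650/-0.221; half-tol=0.235, Σhalf²=0.087831
  -D: nom -21.800 → Σnom=-126.700; wc +0.050/-0.050 → slack +0.700/-0.271; half-tol=0.050, Σhalf²=0.090331
  -E: nom -35.600 → Σnom=-162.300; wc +0.428/-0.450 → slack +1.128/-0.721; half-tol=0.439, Σhalf²=0.283052
  +F: nom +5.900 → Σnom=-156.400; wc +0.450/-0.300 → slack +1.578/-1.021; half-tol=0.375, Σhalf²=0.423677
Nominal = -156.400. Worst-case = [-156.400 - 1.021, -156.400 + 1.578] = [-157.421, -154.822]. RSS = √0.423677 = 0.651.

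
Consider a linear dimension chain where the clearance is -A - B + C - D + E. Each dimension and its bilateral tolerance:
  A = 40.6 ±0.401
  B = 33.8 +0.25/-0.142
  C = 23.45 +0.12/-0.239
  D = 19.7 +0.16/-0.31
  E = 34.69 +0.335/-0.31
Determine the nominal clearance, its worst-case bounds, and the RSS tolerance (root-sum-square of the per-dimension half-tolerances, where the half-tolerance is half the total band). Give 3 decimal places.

Stack each dimension's contribution:
  -A: nom -40.600 → Σnom=-40.600; wc +0.401/-0.401 → slack +0.401/-0.401; half-tol=0.401, Σhalf²=0.160801
  -B: nom -33.800 → Σnom=-74.400; wc +0.142/-0.250 → slack +0.543/-0.651; half-tol=0.196, Σhalf²=0.199217
  +C: nom +23.450 → Σnom=-50.950; wc +0.120/-0.239 → slack +0.663/-0.890; half-tol=0.179, Σhalf²=0.231437
  -D: nom -19.700 → Σnom=-70.650; wc +0.310/-0.160 → slack +0.973/-1.050; half-tol=0.235, Σhalf²=0.286662
  +E: nom +34.690 → Σnom=-35.960; wc +0.335/-0.310 → slack +1.308/-1.360; half-tol=0.323, Σhalf²=0.390669
Nominal = -35.960. Worst-case = [-35.960 - 1.360, -35.960 + 1.308] = [-37.320, -34.652]. RSS = √0.390669 = 0.625.

nominal=-35.960 wc=[-37.320,-34.652] rss=0.625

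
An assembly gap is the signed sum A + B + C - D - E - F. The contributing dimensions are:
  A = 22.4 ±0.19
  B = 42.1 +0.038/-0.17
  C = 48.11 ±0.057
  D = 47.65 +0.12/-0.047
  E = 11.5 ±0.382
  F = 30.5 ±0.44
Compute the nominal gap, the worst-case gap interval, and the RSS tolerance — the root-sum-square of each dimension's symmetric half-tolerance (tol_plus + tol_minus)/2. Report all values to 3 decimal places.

Stack each dimension's contribution:
  +A: nom +22.400 → Σnom=22.400; wc +0.190/-0.190 → slack +0.190/-0.190; half-tol=0.190, Σhalf²=0.036100
  +B: nom +42.100 → Σnom=64.500; wc +0.038/-0.170 → slack +0.228/-0.360; half-tol=0.104, Σhalf²=0.046916
  +C: nom +48.110 → Σnom=112.610; wc +0.057/-0.057 → slack +0.285/-0.417; half-tol=0.057, Σhalf²=0.050165
  -D: nom -47.650 → Σnom=64.960; wc +0.047/-0.120 → slack +0.332/-0.537; half-tol=0.083, Σhalf²=0.057137
  -E: nom -11.500 → Σnom=53.460; wc +0.382/-0.382 → slack +0.714/-0.919; half-tol=0.382, Σhalf²=0.203061
  -F: nom -30.500 → Σnom=22.960; wc +0.440/-0.440 → slack +1.154/-1.359; half-tol=0.440, Σhalf²=0.396661
Nominal = 22.960. Worst-case = [22.960 - 1.359, 22.960 + 1.154] = [21.601, 24.114]. RSS = √0.396661 = 0.630.

nominal=22.960 wc=[21.601,24.114] rss=0.630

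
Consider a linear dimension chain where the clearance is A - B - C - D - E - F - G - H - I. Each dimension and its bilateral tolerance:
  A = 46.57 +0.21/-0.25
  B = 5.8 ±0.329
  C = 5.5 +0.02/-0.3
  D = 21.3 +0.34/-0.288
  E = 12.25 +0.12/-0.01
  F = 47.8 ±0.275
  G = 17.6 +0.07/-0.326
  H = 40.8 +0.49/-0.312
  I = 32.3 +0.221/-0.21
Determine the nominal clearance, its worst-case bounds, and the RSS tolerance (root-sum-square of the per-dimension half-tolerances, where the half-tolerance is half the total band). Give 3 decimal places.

Stack each dimension's contribution:
  +A: nom +46.570 → Σnom=46.570; wc +0.210/-0.250 → slack +0.210/-0.250; half-tol=0.230, Σhalf²=0.052900
  -B: nom -5.800 → Σnom=40.770; wc +0.329/-0.329 → slack +0.539/-0.579; half-tol=0.329, Σhalf²=0.161141
  -C: nom -5.500 → Σnom=35.270; wc +0.300/-0.020 → slack +0.839/-0.599; half-tol=0.160, Σhalf²=0.186741
  -D: nom -21.300 → Σnom=13.970; wc +0.288/-0.340 → slack +1.127/-0.939; half-tol=0.314, Σhalf²=0.285337
  -E: nom -12.250 → Σnom=1.720; wc +0.010/-0.120 → slack +1.137/-1.059; half-tol=0.065, Σhalf²=0.289562
  -F: nom -47.800 → Σnom=-46.080; wc +0.275/-0.275 → slack +1.412/-1.334; half-tol=0.275, Σhalf²=0.365187
  -G: nom -17.600 → Σnom=-63.680; wc +0.326/-0.070 → slack +1.738/-1.404; half-tol=0.198, Σhalf²=0.404391
  -H: nom -40.800 → Σnom=-104.480; wc +0.312/-0.490 → slack +2.050/-1.894; half-tol=0.401, Σhalf²=0.565192
  -I: nom -32.300 → Σnom=-136.780; wc +0.210/-0.221 → slack +2.260/-2.115; half-tol=0.215, Σhalf²=0.611632
Nominal = -136.780. Worst-case = [-136.780 - 2.115, -136.780 + 2.260] = [-138.895, -134.520]. RSS = √0.611632 = 0.782.

nominal=-136.780 wc=[-138.895,-134.520] rss=0.782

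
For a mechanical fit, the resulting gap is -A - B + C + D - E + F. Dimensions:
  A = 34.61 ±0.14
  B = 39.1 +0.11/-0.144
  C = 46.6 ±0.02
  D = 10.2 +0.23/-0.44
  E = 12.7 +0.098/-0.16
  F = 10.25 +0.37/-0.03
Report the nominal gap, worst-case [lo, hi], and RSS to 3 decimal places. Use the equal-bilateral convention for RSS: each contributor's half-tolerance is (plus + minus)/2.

Stack each dimension's contribution:
  -A: nom -34.610 → Σnom=-34.610; wc +0.140/-0.140 → slack +0.140/-0.140; half-tol=0.140, Σhalf²=0.019600
  -B: nom -39.100 → Σnom=-73.710; wc +0.144/-0.110 → slack +0.284/-0.250; half-tol=0.127, Σhalf²=0.035729
  +C: nom +46.600 → Σnom=-27.110; wc +0.020/-0.020 → slack +0.304/-0.270; half-tol=0.020, Σhalf²=0.036129
  +D: nom +10.200 → Σnom=-16.910; wc +0.230/-0.440 → slack +0.534/-0.710; half-tol=0.335, Σhalf²=0.148354
  -E: nom -12.700 → Σnom=-29.610; wc +0.160/-0.098 → slack +0.694/-0.808; half-tol=0.129, Σhalf²=0.164995
  +F: nom +10.250 → Σnom=-19.360; wc +0.370/-0.030 → slack +1.064/-0.838; half-tol=0.200, Σhalf²=0.204995
Nominal = -19.360. Worst-case = [-19.360 - 0.838, -19.360 + 1.064] = [-20.198, -18.296]. RSS = √0.204995 = 0.453.

nominal=-19.360 wc=[-20.198,-18.296] rss=0.453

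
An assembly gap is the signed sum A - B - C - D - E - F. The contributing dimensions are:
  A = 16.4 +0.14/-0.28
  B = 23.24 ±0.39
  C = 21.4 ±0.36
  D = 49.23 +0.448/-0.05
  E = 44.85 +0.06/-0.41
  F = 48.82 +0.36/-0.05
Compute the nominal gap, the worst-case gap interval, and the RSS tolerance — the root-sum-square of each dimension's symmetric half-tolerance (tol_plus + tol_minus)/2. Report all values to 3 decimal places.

Stack each dimension's contribution:
  +A: nom +16.400 → Σnom=16.400; wc +0.140/-0.280 → slack +0.140/-0.280; half-tol=0.210, Σhalf²=0.044100
  -B: nom -23.240 → Σnom=-6.840; wc +0.390/-0.390 → slack +0.530/-0.670; half-tol=0.390, Σhalf²=0.196200
  -C: nom -21.400 → Σnom=-28.240; wc +0.360/-0.360 → slack +0.890/-1.030; half-tol=0.360, Σhalf²=0.325800
  -D: nom -49.230 → Σnom=-77.470; wc +0.050/-0.448 → slack +0.940/-1.478; half-tol=0.249, Σhalf²=0.387801
  -E: nom -44.850 → Σnom=-122.320; wc +0.410/-0.060 → slack +1.350/-1.538; half-tol=0.235, Σhalf²=0.443026
  -F: nom -48.820 → Σnom=-171.140; wc +0.050/-0.360 → slack +1.400/-1.898; half-tol=0.205, Σhalf²=0.485051
Nominal = -171.140. Worst-case = [-171.140 - 1.898, -171.140 + 1.400] = [-173.038, -169.740]. RSS = √0.485051 = 0.696.

nominal=-171.140 wc=[-173.038,-169.740] rss=0.696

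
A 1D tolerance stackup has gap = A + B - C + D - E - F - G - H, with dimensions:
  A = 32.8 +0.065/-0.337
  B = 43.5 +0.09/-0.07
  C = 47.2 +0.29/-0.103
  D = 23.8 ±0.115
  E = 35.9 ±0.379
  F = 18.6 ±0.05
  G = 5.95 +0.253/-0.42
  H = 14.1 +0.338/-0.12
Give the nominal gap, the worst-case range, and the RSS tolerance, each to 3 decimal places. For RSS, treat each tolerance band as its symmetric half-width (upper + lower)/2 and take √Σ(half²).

nominal=-21.650 wc=[-23.482,-20.308] rss=0.641

Stack each dimension's contribution:
  +A: nom +32.800 → Σnom=32.800; wc +0.065/-0.337 → slack +0.065/-0.337; half-tol=0.201, Σhalf²=0.040401
  +B: nom +43.500 → Σnom=76.300; wc +0.090/-0.070 → slack +0.155/-0.407; half-tol=0.080, Σhalf²=0.046801
  -C: nom -47.200 → Σnom=29.100; wc +0.103/-0.290 → slack +0.258/-0.697; half-tol=0.196, Σhalf²=0.085413
  +D: nom +23.800 → Σnom=52.900; wc +0.115/-0.115 → slack +0.373/-0.812; half-tol=0.115, Σhalf²=0.098638
  -E: nom -35.900 → Σnom=17.000; wc +0.379/-0.379 → slack +0.752/-1.191; half-tol=0.379, Σhalf²=0.242279
  -F: nom -18.600 → Σnom=-1.600; wc +0.050/-0.050 → slack +0.802/-1.241; half-tol=0.050, Σhalf²=0.244779
  -G: nom -5.950 → Σnom=-7.550; wc +0.420/-0.253 → slack +1.222/-1.494; half-tol=0.337, Σhalf²=0.358012
  -H: nom -14.100 → Σnom=-21.650; wc +0.120/-0.338 → slack +1.342/-1.832; half-tol=0.229, Σhalf²=0.410453
Nominal = -21.650. Worst-case = [-21.650 - 1.832, -21.650 + 1.342] = [-23.482, -20.308]. RSS = √0.410453 = 0.641.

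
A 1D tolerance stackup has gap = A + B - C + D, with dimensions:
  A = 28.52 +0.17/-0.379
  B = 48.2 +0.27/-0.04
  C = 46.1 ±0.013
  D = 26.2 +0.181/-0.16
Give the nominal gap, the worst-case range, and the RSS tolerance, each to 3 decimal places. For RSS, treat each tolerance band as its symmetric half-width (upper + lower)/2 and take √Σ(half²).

nominal=56.820 wc=[56.228,57.454] rss=0.359

Stack each dimension's contribution:
  +A: nom +28.520 → Σnom=28.520; wc +0.170/-0.379 → slack +0.170/-0.379; half-tol=0.275, Σhalf²=0.075350
  +B: nom +48.200 → Σnom=76.720; wc +0.270/-0.040 → slack +0.440/-0.419; half-tol=0.155, Σhalf²=0.099375
  -C: nom -46.100 → Σnom=30.620; wc +0.013/-0.013 → slack +0.453/-0.432; half-tol=0.013, Σhalf²=0.099544
  +D: nom +26.200 → Σnom=56.820; wc +0.181/-0.160 → slack +0.634/-0.592; half-tol=0.170, Σhalf²=0.128615
Nominal = 56.820. Worst-case = [56.820 - 0.592, 56.820 + 0.634] = [56.228, 57.454]. RSS = √0.128615 = 0.359.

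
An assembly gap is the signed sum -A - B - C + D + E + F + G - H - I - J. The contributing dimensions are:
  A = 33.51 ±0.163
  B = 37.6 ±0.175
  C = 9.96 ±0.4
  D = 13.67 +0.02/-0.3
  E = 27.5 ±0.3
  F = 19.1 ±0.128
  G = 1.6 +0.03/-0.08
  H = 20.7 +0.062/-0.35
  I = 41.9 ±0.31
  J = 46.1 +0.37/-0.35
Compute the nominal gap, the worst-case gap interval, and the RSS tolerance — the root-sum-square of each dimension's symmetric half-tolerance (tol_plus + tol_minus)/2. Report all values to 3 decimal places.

Stack each dimension's contribution:
  -A: nom -33.510 → Σnom=-33.510; wc +0.163/-0.163 → slack +0.163/-0.163; half-tol=0.163, Σhalf²=0.026569
  -B: nom -37.600 → Σnom=-71.110; wc +0.175/-0.175 → slack +0.338/-0.338; half-tol=0.175, Σhalf²=0.057194
  -C: nom -9.960 → Σnom=-81.070; wc +0.400/-0.400 → slack +0.738/-0.738; half-tol=0.400, Σhalf²=0.217194
  +D: nom +13.670 → Σnom=-67.400; wc +0.020/-0.300 → slack +0.758/-1.038; half-tol=0.160, Σhalf²=0.242794
  +E: nom +27.500 → Σnom=-39.900; wc +0.300/-0.300 → slack +1.058/-1.338; half-tol=0.300, Σhalf²=0.332794
  +F: nom +19.100 → Σnom=-20.800; wc +0.128/-0.128 → slack +1.186/-1.466; half-tol=0.128, Σhalf²=0.349178
  +G: nom +1.600 → Σnom=-19.200; wc +0.030/-0.080 → slack +1.216/-1.546; half-tol=0.055, Σhalf²=0.352203
  -H: nom -20.700 → Σnom=-39.900; wc +0.350/-0.062 → slack +1.566/-1.608; half-tol=0.206, Σhalf²=0.394639
  -I: nom -41.900 → Σnom=-81.800; wc +0.310/-0.310 → slack +1.876/-1.918; half-tol=0.310, Σhalf²=0.490739
  -J: nom -46.100 → Σnom=-127.900; wc +0.350/-0.370 → slack +2.226/-2.288; half-tol=0.360, Σhalf²=0.620339
Nominal = -127.900. Worst-case = [-127.900 - 2.288, -127.900 + 2.226] = [-130.188, -125.674]. RSS = √0.620339 = 0.788.

nominal=-127.900 wc=[-130.188,-125.674] rss=0.788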